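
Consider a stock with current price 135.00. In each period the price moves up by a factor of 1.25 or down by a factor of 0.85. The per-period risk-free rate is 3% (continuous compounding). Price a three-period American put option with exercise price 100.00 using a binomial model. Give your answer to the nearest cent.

2.58

Risk-neutral probability p = (e^0.03 − 0.85)/(1.25 − 0.85) = 0.1805/0.4000 = 0.4511
Terminal stock prices: S_uuu = 263.7, S_uud = 179.3, S_udd = 121.9, S_ddd = 82.91
Terminal payoffs (K − S): max(-163.7, 0) = 0, max(-79.3, 0) = 0, max(-21.92, 0) = 0, max(17.09, 0) = 17.09
Node uu (S = 210.9): continuation = e^(−0.03)·[0.4511·0.0000 + 0.5489·0.0000] = 0.0000; exercise value = 0.0000 ≤ continuation, so V_uu = 0.0000
Node ud (S = 143.4): continuation = e^(−0.03)·[0.4511·0.0000 + 0.5489·0.0000] = 0.0000; exercise value = 0.0000 ≤ continuation, so V_ud = 0.0000
Node dd (S = 97.54): continuation = e^(−0.03)·[0.4511·0.0000 + 0.5489·17.0931] = 9.1045; exercise value = 2.4625 ≤ continuation, so V_dd = 9.1045
Node u (S = 168.8): continuation = e^(−0.03)·[0.4511·0.0000 + 0.5489·0.0000] = 0.0000; exercise value = 0.0000 ≤ continuation, so V_u = 0.0000
Node d (S = 114.8): continuation = e^(−0.03)·[0.4511·0.0000 + 0.5489·9.1045] = 4.8495; exercise value = 0.0000 ≤ continuation, so V_d = 4.8495
Node 0 (S = 135): continuation = e^(−0.03)·[0.4511·0.0000 + 0.5489·4.8495] = 2.5830; exercise value = 0.0000 ≤ continuation, so V_0 = 2.5830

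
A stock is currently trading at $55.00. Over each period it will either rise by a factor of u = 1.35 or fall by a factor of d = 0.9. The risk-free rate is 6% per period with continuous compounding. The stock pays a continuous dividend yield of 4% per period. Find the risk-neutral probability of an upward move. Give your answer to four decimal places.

Per-period risk-free factor R = e^0.06 = 1.0618; dividend-adjusted growth = e^(0.06−0.04) = 1.0202.
Risk-neutral probability p = (1.0202 − 0.9)/(1.35 − 0.9) = 0.1202/0.4500 = 0.2671

p = 0.2671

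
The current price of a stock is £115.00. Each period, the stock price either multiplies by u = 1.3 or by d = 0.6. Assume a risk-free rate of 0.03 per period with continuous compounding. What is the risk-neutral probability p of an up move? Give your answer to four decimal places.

Risk-neutral probability p = (e^0.03 − 0.6)/(1.3 − 0.6) = 0.4305/0.7000 = 0.6149

p = 0.6149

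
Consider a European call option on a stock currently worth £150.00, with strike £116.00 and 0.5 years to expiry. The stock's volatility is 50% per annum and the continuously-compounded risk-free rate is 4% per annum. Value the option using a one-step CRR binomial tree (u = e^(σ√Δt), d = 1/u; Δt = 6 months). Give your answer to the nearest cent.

CRR parameters: u = e^(σ√Δt) = e^(0.5·√0.5) = 1.4241, d = 1/u = 0.7022
Per-period rate: rΔt = 0.04·0.5 = 0.02, so R = e^0.02 = 1.0202
Risk-neutral probability p = (e^0.02 − 0.7022)/(1.4241 − 0.7022) = 0.3180/0.7219 = 0.4405
Terminal stock prices: S_u = 213.6, S_d = 105.3
Terminal payoffs (S − K): max(97.62, 0) = 97.62, max(-10.67, 0) = 0
Node 0 (S = 150): V_0 = e^(−0.02)·[0.4405·97.6179 + 0.5595·0.0000] = 42.1495

£42.15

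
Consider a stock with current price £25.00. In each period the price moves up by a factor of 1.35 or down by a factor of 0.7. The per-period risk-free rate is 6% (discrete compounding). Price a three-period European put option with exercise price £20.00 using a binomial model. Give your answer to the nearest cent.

£1.81

Risk-neutral probability p = (1 + 0.06 − 0.7)/(1.35 − 0.7) = 0.3600/0.6500 = 0.5538
Terminal stock prices: S_uuu = 61.51, S_uud = 31.89, S_udd = 16.54, S_ddd = 8.575
Terminal payoffs (K − S): max(-41.51, 0) = 0, max(-11.89, 0) = 0, max(3.463, 0) = 3.463, max(11.43, 0) = 11.43
Node uu (S = 45.56): V_uu = 1/1.06·[0.5538·0.0000 + 0.4462·0.0000] = 0.0000
Node ud (S = 23.62): V_ud = 1/1.06·[0.5538·0.0000 + 0.4462·3.4625] = 1.4574
Node dd (S = 12.25): V_dd = 1/1.06·[0.5538·3.4625 + 0.4462·11.4250] = 6.6179
Node u (S = 33.75): V_u = 1/1.06·[0.5538·0.0000 + 0.4462·1.4574] = 0.6134
Node d (S = 17.5): V_d = 1/1.06·[0.5538·1.4574 + 0.4462·6.6179] = 3.5470
Node 0 (S = 25): V_0 = 1/1.06·[0.5538·0.6134 + 0.4462·3.5470] = 1.8134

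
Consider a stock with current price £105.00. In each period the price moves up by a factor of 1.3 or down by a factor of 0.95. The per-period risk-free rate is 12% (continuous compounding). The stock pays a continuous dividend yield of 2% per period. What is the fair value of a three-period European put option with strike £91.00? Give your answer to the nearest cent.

Per-period risk-free factor R = e^0.12 = 1.1275; dividend-adjusted growth = e^(0.12−0.02) = 1.1052.
Risk-neutral probability p = (1.1052 − 0.95)/(1.3 − 0.95) = 0.1552/0.3500 = 0.4433
Terminal stock prices: S_uuu = 230.7, S_uud = 168.6, S_udd = 123.2, S_ddd = 90.02
Terminal payoffs (K − S): max(-139.7, 0) = 0, max(-77.58, 0) = 0, max(-32.19, 0) = 0, max(0.9756, 0) = 0.9756
Node uu (S = 177.5): V_uu = e^(−0.12)·[0.4433·0.0000 + 0.5567·0.0000] = 0.0000
Node ud (S = 129.7): V_ud = e^(−0.12)·[0.4433·0.0000 + 0.5567·0.0000] = 0.0000
Node dd (S = 94.76): V_dd = e^(−0.12)·[0.4433·0.0000 + 0.5567·0.9756] = 0.4817
Node u (S = 136.5): V_u = e^(−0.12)·[0.4433·0.0000 + 0.5567·0.0000] = 0.0000
Node d (S = 99.75): V_d = e^(−0.12)·[0.4433·0.0000 + 0.5567·0.4817] = 0.2378
Node 0 (S = 105): V_0 = e^(−0.12)·[0.4433·0.0000 + 0.5567·0.2378] = 0.1174

£0.12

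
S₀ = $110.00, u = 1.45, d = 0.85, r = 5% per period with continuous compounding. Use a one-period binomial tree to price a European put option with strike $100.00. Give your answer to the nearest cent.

Risk-neutral probability p = (e^0.05 − 0.85)/(1.45 − 0.85) = 0.2013/0.6000 = 0.3355
Terminal stock prices: S_u = 159.5, S_d = 93.5
Terminal payoffs (K − S): max(-59.5, 0) = 0, max(6.5, 0) = 6.5
Node 0 (S = 110): V_0 = e^(−0.05)·[0.3355·0.0000 + 0.6645·6.5000] = 4.1089

$4.11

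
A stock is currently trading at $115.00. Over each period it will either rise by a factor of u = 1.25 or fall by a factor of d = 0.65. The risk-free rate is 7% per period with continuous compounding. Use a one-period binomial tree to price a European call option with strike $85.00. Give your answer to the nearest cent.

$38.57

Risk-neutral probability p = (e^0.07 − 0.65)/(1.25 − 0.65) = 0.4225/0.6000 = 0.7042
Terminal stock prices: S_u = 143.8, S_d = 74.75
Terminal payoffs (S − K): max(58.75, 0) = 58.75, max(-10.25, 0) = 0
Node 0 (S = 115): V_0 = e^(−0.07)·[0.7042·58.7500 + 0.2958·0.0000] = 38.5737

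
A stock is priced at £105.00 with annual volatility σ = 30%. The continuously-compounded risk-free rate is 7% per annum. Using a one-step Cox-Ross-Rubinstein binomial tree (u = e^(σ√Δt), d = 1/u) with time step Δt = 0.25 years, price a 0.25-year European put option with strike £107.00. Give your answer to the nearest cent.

£7.82

CRR parameters: u = e^(σ√Δt) = e^(0.3·√0.25) = 1.1618, d = 1/u = 0.8607
Per-period rate: rΔt = 0.07·0.25 = 0.0175, so R = e^0.0175 = 1.0177
Risk-neutral probability p = (e^0.0175 − 0.8607)/(1.1618 − 0.8607) = 0.1569/0.3011 = 0.5212
Terminal stock prices: S_u = 122, S_d = 90.37
Terminal payoffs (K − S): max(-14.99, 0) = 0, max(16.63, 0) = 16.63
Node 0 (S = 105): V_0 = e^(−0.0175)·[0.5212·0.0000 + 0.4788·16.6257] = 7.8223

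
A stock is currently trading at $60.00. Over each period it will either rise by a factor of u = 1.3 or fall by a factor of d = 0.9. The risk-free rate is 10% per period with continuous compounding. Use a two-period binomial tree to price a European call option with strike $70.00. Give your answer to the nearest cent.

$6.85

Risk-neutral probability p = (e^0.1 − 0.9)/(1.3 − 0.9) = 0.2052/0.4000 = 0.5129
Terminal stock prices: S_uu = 101.4, S_ud = 70.2, S_dd = 48.6
Terminal payoffs (S − K): max(31.4, 0) = 31.4, max(0.2, 0) = 0.2, max(-21.4, 0) = 0
Node u (S = 78): V_u = e^(−0.1)·[0.5129·31.4000 + 0.4871·0.2000] = 14.6614
Node d (S = 54): V_d = e^(−0.1)·[0.5129·0.2000 + 0.4871·0.0000] = 0.0928
Node 0 (S = 60): V_0 = e^(−0.1)·[0.5129·14.6614 + 0.4871·0.0928] = 6.8455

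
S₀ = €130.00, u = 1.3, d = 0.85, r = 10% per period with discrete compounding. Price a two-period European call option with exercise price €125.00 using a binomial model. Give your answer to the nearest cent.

Risk-neutral probability p = (1 + 0.1 − 0.85)/(1.3 − 0.85) = 0.2500/0.4500 = 0.5556
Terminal stock prices: S_uu = 219.7, S_ud = 143.7, S_dd = 93.92
Terminal payoffs (S − K): max(94.7, 0) = 94.7, max(18.65, 0) = 18.65, max(-31.08, 0) = 0
Node u (S = 169): V_u = 1/1.1·[0.5556·94.7000 + 0.4444·18.6500] = 55.3636
Node d (S = 110.5): V_d = 1/1.1·[0.5556·18.6500 + 0.4444·0.0000] = 9.4192
Node 0 (S = 130): V_0 = 1/1.1·[0.5556·55.3636 + 0.4444·9.4192] = 31.7672

€31.77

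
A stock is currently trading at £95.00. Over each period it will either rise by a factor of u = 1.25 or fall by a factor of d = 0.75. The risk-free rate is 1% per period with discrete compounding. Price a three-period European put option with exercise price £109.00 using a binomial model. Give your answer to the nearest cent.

£22.12

Risk-neutral probability p = (1 + 0.01 − 0.75)/(1.25 − 0.75) = 0.2600/0.5000 = 0.5200
Terminal stock prices: S_uuu = 185.5, S_uud = 111.3, S_udd = 66.8, S_ddd = 40.08
Terminal payoffs (K − S): max(-76.55, 0) = 0, max(-2.328, 0) = 0, max(42.2, 0) = 42.2, max(68.92, 0) = 68.92
Node uu (S = 148.4): V_uu = 1/1.01·[0.5200·0.0000 + 0.4800·0.0000] = 0.0000
Node ud (S = 89.06): V_ud = 1/1.01·[0.5200·0.0000 + 0.4800·42.2031] = 20.0569
Node dd (S = 53.44): V_dd = 1/1.01·[0.5200·42.2031 + 0.4800·68.9219] = 54.4833
Node u (S = 118.8): V_u = 1/1.01·[0.5200·0.0000 + 0.4800·20.0569] = 9.5320
Node d (S = 71.25): V_d = 1/1.01·[0.5200·20.0569 + 0.4800·54.4833] = 36.2194
Node 0 (S = 95): V_0 = 1/1.01·[0.5200·9.5320 + 0.4800·36.2194] = 22.1207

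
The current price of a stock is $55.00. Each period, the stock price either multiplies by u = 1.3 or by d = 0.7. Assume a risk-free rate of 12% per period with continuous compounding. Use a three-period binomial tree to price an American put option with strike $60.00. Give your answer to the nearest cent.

$7.09

Risk-neutral probability p = (e^0.12 − 0.7)/(1.3 − 0.7) = 0.4275/0.6000 = 0.7125
Terminal stock prices: S_uuu = 120.8, S_uud = 65.06, S_udd = 35.03, S_ddd = 18.86
Terminal payoffs (K − S): max(-60.84, 0) = 0, max(-5.065, 0) = 0, max(24.97, 0) = 24.97, max(41.14, 0) = 41.14
Node uu (S = 92.95): continuation = e^(−0.12)·[0.7125·0.0000 + 0.2875·0.0000] = 0.0000; exercise value = 0.0000 ≤ continuation, so V_uu = 0.0000
Node ud (S = 50.05): continuation = e^(−0.12)·[0.7125·0.0000 + 0.2875·24.9650] = 6.3659; exercise value = 9.9500 > continuation, so V_ud = 9.9500 (exercise)
Node dd (S = 26.95): continuation = e^(−0.12)·[0.7125·24.9650 + 0.2875·41.1350] = 26.2652; exercise value = 33.0500 > continuation, so V_dd = 33.0500 (exercise)
Node u (S = 71.5): continuation = e^(−0.12)·[0.7125·0.0000 + 0.2875·9.9500] = 2.5372; exercise value = 0.0000 ≤ continuation, so V_u = 2.5372
Node d (S = 38.5): continuation = e^(−0.12)·[0.7125·9.9500 + 0.2875·33.0500] = 14.7152; exercise value = 21.5000 > continuation, so V_d = 21.5000 (exercise)
Node 0 (S = 55): continuation = e^(−0.12)·[0.7125·2.5372 + 0.2875·21.5000] = 7.0857; exercise value = 5.0000 ≤ continuation, so V_0 = 7.0857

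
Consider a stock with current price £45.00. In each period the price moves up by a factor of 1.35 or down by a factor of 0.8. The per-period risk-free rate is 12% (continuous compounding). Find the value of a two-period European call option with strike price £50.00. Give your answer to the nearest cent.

Risk-neutral probability p = (e^0.12 − 0.8)/(1.35 − 0.8) = 0.3275/0.5500 = 0.5954
Terminal stock prices: S_uu = 82.01, S_ud = 48.6, S_dd = 28.8
Terminal payoffs (S − K): max(32.01, 0) = 32.01, max(-1.4, 0) = 0, max(-21.2, 0) = 0
Node u (S = 60.75): V_u = e^(−0.12)·[0.5954·32.0125 + 0.4046·0.0000] = 16.9063
Node d (S = 36): V_d = e^(−0.12)·[0.5954·0.0000 + 0.4046·0.0000] = 0.0000
Node 0 (S = 45): V_0 = e^(−0.12)·[0.5954·16.9063 + 0.4046·0.0000] = 8.9285

£8.93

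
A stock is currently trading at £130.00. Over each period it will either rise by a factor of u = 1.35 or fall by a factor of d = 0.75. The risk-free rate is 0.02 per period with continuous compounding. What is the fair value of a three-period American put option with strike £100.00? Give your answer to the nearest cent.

Risk-neutral probability p = (e^0.02 − 0.75)/(1.35 − 0.75) = 0.2702/0.6000 = 0.4503
Terminal stock prices: S_uuu = 319.8, S_uud = 177.7, S_udd = 98.72, S_ddd = 54.84
Terminal payoffs (K − S): max(-219.8, 0) = 0, max(-77.69, 0) = 0, max(1.281, 0) = 1.281, max(45.16, 0) = 45.16
Node uu (S = 236.9): continuation = e^(−0.02)·[0.4503·0.0000 + 0.5497·0.0000] = 0.0000; exercise value = 0.0000 ≤ continuation, so V_uu = 0.0000
Node ud (S = 131.6): continuation = e^(−0.02)·[0.4503·0.0000 + 0.5497·1.2812] = 0.6903; exercise value = 0.0000 ≤ continuation, so V_ud = 0.6903
Node dd (S = 73.12): continuation = e^(−0.02)·[0.4503·1.2812 + 0.5497·45.1562] = 24.8949; exercise value = 26.8750 > continuation, so V_dd = 26.8750 (exercise)
Node u (S = 175.5): continuation = e^(−0.02)·[0.4503·0.0000 + 0.5497·0.6903] = 0.3719; exercise value = 0.0000 ≤ continuation, so V_u = 0.3719
Node d (S = 97.5): continuation = e^(−0.02)·[0.4503·0.6903 + 0.5497·26.8750] = 14.7844; exercise value = 2.5000 ≤ continuation, so V_d = 14.7844
Node 0 (S = 130): continuation = e^(−0.02)·[0.4503·0.3719 + 0.5497·14.7844] = 8.1297; exercise value = 0.0000 ≤ continuation, so V_0 = 8.1297

£8.13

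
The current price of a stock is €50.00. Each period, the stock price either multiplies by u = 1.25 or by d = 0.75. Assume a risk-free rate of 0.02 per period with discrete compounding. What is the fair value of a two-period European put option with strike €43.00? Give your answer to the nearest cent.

€3.03

Risk-neutral probability p = (1 + 0.02 − 0.75)/(1.25 − 0.75) = 0.2700/0.5000 = 0.5400
Terminal stock prices: S_uu = 78.12, S_ud = 46.88, S_dd = 28.12
Terminal payoffs (K − S): max(-35.12, 0) = 0, max(-3.875, 0) = 0, max(14.88, 0) = 14.88
Node u (S = 62.5): V_u = 1/1.02·[0.5400·0.0000 + 0.4600·0.0000] = 0.0000
Node d (S = 37.5): V_d = 1/1.02·[0.5400·0.0000 + 0.4600·14.8750] = 6.7083
Node 0 (S = 50): V_0 = 1/1.02·[0.5400·0.0000 + 0.4600·6.7083] = 3.0253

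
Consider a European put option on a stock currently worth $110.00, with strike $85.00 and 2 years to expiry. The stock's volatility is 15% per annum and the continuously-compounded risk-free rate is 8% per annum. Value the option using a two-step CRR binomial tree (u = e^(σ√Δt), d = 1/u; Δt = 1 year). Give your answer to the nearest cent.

$0.20

CRR parameters: u = e^(σ√Δt) = e^(0.15·√1) = 1.1618, d = 1/u = 0.8607
Per-period rate: rΔt = 0.08·1 = 0.08, so R = e^0.08 = 1.0833
Risk-neutral probability p = (e^0.08 − 0.8607)/(1.1618 − 0.8607) = 0.2226/0.3011 = 0.7392
Terminal stock prices: S_uu = 148.5, S_ud = 110, S_dd = 81.49
Terminal payoffs (K − S): max(-63.48, 0) = 0, max(-25, 0) = 0, max(3.51, 0) = 3.51
Node u (S = 127.8): V_u = e^(−0.08)·[0.7392·0.0000 + 0.2608·0.0000] = 0.0000
Node d (S = 94.68): V_d = e^(−0.08)·[0.7392·0.0000 + 0.2608·3.5100] = 0.8452
Node 0 (S = 110): V_0 = e^(−0.08)·[0.7392·0.0000 + 0.2608·0.8452] = 0.2035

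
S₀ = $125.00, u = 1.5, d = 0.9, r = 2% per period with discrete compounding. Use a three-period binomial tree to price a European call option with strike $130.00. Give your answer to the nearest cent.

Risk-neutral probability p = (1 + 0.02 − 0.9)/(1.5 − 0.9) = 0.1200/0.6000 = 0.2000
Terminal stock prices: S_uuu = 421.9, S_uud = 253.1, S_udd = 151.9, S_ddd = 91.13
Terminal payoffs (S − K): max(291.9, 0) = 291.9, max(123.1, 0) = 123.1, max(21.88, 0) = 21.88, max(-38.87, 0) = 0
Node uu (S = 281.2): V_uu = 1/1.02·[0.2000·291.8750 + 0.8000·123.1250] = 153.7990
Node ud (S = 168.8): V_ud = 1/1.02·[0.2000·123.1250 + 0.8000·21.8750] = 41.2990
Node dd (S = 101.2): V_dd = 1/1.02·[0.2000·21.8750 + 0.8000·0.0000] = 4.2892
Node u (S = 187.5): V_u = 1/1.02·[0.2000·153.7990 + 0.8000·41.2990] = 62.5481
Node d (S = 112.5): V_d = 1/1.02·[0.2000·41.2990 + 0.8000·4.2892] = 11.4619
Node 0 (S = 125): V_0 = 1/1.02·[0.2000·62.5481 + 0.8000·11.4619] = 21.2541

$21.25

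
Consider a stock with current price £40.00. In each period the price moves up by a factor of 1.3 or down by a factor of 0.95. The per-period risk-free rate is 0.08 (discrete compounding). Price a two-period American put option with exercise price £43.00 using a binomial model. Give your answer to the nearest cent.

£3.00

Risk-neutral probability p = (1 + 0.08 − 0.95)/(1.3 − 0.95) = 0.1300/0.3500 = 0.3714
Terminal stock prices: S_uu = 67.6, S_ud = 49.4, S_dd = 36.1
Terminal payoffs (K − S): max(-24.6, 0) = 0, max(-6.4, 0) = 0, max(6.9, 0) = 6.9
Node u (S = 52): continuation = 1/1.08·[0.3714·0.0000 + 0.6286·0.0000] = 0.0000; exercise value = 0.0000 ≤ continuation, so V_u = 0.0000
Node d (S = 38): continuation = 1/1.08·[0.3714·0.0000 + 0.6286·6.9000] = 4.0159; exercise value = 5.0000 > continuation, so V_d = 5.0000 (exercise)
Node 0 (S = 40): continuation = 1/1.08·[0.3714·0.0000 + 0.6286·5.0000] = 2.9101; exercise value = 3.0000 > continuation, so V_0 = 3.0000 (exercise)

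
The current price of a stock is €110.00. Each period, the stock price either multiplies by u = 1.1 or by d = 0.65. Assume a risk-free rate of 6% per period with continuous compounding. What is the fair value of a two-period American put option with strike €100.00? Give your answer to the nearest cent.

€3.75

Risk-neutral probability p = (e^0.06 − 0.65)/(1.1 − 0.65) = 0.4118/0.4500 = 0.9152
Terminal stock prices: S_uu = 133.1, S_ud = 78.65, S_dd = 46.48
Terminal payoffs (K − S): max(-33.1, 0) = 0, max(21.35, 0) = 21.35, max(53.52, 0) = 53.52
Node u (S = 121): continuation = e^(−0.06)·[0.9152·0.0000 + 0.0848·21.3500] = 1.7052; exercise value = 0.0000 ≤ continuation, so V_u = 1.7052
Node d (S = 71.5): continuation = e^(−0.06)·[0.9152·21.3500 + 0.0848·53.5250] = 22.6765; exercise value = 28.5000 > continuation, so V_d = 28.5000 (exercise)
Node 0 (S = 110): continuation = e^(−0.06)·[0.9152·1.7052 + 0.0848·28.5000] = 3.7460; exercise value = 0.0000 ≤ continuation, so V_0 = 3.7460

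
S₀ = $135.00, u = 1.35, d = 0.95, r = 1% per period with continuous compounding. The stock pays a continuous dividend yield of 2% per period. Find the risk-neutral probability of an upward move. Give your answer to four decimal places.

p = 0.1001

Per-period risk-free factor R = e^0.01 = 1.0101; dividend-adjusted growth = e^(0.01−0.02) = 0.9900.
Risk-neutral probability p = (0.9900 − 0.95)/(1.35 − 0.95) = 0.0400/0.4000 = 0.1001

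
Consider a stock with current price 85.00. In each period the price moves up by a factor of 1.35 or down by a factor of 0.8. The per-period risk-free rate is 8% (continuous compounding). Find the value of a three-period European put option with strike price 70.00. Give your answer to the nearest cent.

2.38

Risk-neutral probability p = (e^0.08 − 0.8)/(1.35 − 0.8) = 0.2833/0.5500 = 0.5151
Terminal stock prices: S_uuu = 209.1, S_uud = 123.9, S_udd = 73.44, S_ddd = 43.52
Terminal payoffs (K − S): max(-139.1, 0) = 0, max(-53.93, 0) = 0, max(-3.44, 0) = 0, max(26.48, 0) = 26.48
Node uu (S = 154.9): V_uu = e^(−0.08)·[0.5151·0.0000 + 0.4849·0.0000] = 0.0000
Node ud (S = 91.8): V_ud = e^(−0.08)·[0.5151·0.0000 + 0.4849·0.0000] = 0.0000
Node dd (S = 54.4): V_dd = e^(−0.08)·[0.5151·0.0000 + 0.4849·26.4800] = 11.8538
Node u (S = 114.8): V_u = e^(−0.08)·[0.5151·0.0000 + 0.4849·0.0000] = 0.0000
Node d (S = 68): V_d = e^(−0.08)·[0.5151·0.0000 + 0.4849·11.8538] = 5.3063
Node 0 (S = 85): V_0 = e^(−0.08)·[0.5151·0.0000 + 0.4849·5.3063] = 2.3754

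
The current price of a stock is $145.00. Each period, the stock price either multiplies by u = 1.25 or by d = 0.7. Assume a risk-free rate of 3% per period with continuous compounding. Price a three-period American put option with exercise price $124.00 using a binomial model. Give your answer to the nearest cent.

Risk-neutral probability p = (e^0.03 − 0.7)/(1.25 − 0.7) = 0.3305/0.5500 = 0.6008
Terminal stock prices: S_uuu = 283.2, S_uud = 158.6, S_udd = 88.81, S_ddd = 49.73
Terminal payoffs (K − S): max(-159.2, 0) = 0, max(-34.59, 0) = 0, max(35.19, 0) = 35.19, max(74.27, 0) = 74.27
Node uu (S = 226.6): continuation = e^(−0.03)·[0.6008·0.0000 + 0.3992·0.0000] = 0.0000; exercise value = 0.0000 ≤ continuation, so V_uu = 0.0000
Node ud (S = 126.9): continuation = e^(−0.03)·[0.6008·0.0000 + 0.3992·35.1875] = 13.6308; exercise value = 0.0000 ≤ continuation, so V_ud = 13.6308
Node dd (S = 71.05): continuation = e^(−0.03)·[0.6008·35.1875 + 0.3992·74.2650] = 49.2852; exercise value = 52.9500 > continuation, so V_dd = 52.9500 (exercise)
Node u (S = 181.2): continuation = e^(−0.03)·[0.6008·0.0000 + 0.3992·13.6308] = 5.2802; exercise value = 0.0000 ≤ continuation, so V_u = 5.2802
Node d (S = 101.5): continuation = e^(−0.03)·[0.6008·13.6308 + 0.3992·52.9500] = 28.4593; exercise value = 22.5000 ≤ continuation, so V_d = 28.4593
Node 0 (S = 145): continuation = e^(−0.03)·[0.6008·5.2802 + 0.3992·28.4593] = 14.1032; exercise value = 0.0000 ≤ continuation, so V_0 = 14.1032

$14.10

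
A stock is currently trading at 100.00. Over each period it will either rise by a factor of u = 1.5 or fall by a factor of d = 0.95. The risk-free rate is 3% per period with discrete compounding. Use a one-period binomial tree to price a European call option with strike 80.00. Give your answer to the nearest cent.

Risk-neutral probability p = (1 + 0.03 − 0.95)/(1.5 − 0.95) = 0.0800/0.5500 = 0.1455
Terminal stock prices: S_u = 150, S_d = 95
Terminal payoffs (S − K): max(70, 0) = 70, max(15, 0) = 15
Node 0 (S = 100): V_0 = 1/1.03·[0.1455·70.0000 + 0.8545·15.0000] = 22.3301

22.33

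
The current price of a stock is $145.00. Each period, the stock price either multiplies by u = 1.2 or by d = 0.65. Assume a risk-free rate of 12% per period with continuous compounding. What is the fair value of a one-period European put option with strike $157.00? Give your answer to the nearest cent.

Risk-neutral probability p = (e^0.12 − 0.65)/(1.2 − 0.65) = 0.4775/0.5500 = 0.8682
Terminal stock prices: S_u = 174, S_d = 94.25
Terminal payoffs (K − S): max(-17, 0) = 0, max(62.75, 0) = 62.75
Node 0 (S = 145): V_0 = e^(−0.12)·[0.8682·0.0000 + 0.1318·62.7500] = 7.3366

$7.34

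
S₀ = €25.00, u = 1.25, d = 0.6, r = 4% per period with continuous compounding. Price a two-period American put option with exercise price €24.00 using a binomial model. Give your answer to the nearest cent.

€3.84

Risk-neutral probability p = (e^0.04 − 0.6)/(1.25 − 0.6) = 0.4408/0.6500 = 0.6782
Terminal stock prices: S_uu = 39.06, S_ud = 18.75, S_dd = 9
Terminal payoffs (K − S): max(-15.06, 0) = 0, max(5.25, 0) = 5.25, max(15, 0) = 15
Node u (S = 31.25): continuation = e^(−0.04)·[0.6782·0.0000 + 0.3218·5.2500] = 1.6234; exercise value = 0.0000 ≤ continuation, so V_u = 1.6234
Node d (S = 15): continuation = e^(−0.04)·[0.6782·5.2500 + 0.3218·15.0000] = 8.0589; exercise value = 9.0000 > continuation, so V_d = 9.0000 (exercise)
Node 0 (S = 25): continuation = e^(−0.04)·[0.6782·1.6234 + 0.3218·9.0000] = 3.8406; exercise value = 0.0000 ≤ continuation, so V_0 = 3.8406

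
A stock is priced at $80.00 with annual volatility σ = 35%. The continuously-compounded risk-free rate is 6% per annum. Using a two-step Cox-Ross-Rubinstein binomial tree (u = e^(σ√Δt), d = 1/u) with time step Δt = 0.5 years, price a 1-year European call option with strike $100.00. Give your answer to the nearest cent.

CRR parameters: u = e^(σ√Δt) = e^(0.35·√0.5) = 1.2808, d = 1/u = 0.7808
Per-period rate: rΔt = 0.06·0.5 = 0.03, so R = e^0.03 = 1.0305
Risk-neutral probability p = (e^0.03 − 0.7808)/(1.2808 − 0.7808) = 0.2497/0.5000 = 0.4993
Terminal stock prices: S_uu = 131.2, S_ud = 80, S_dd = 48.77
Terminal payoffs (S − K): max(31.24, 0) = 31.24, max(-20, 0) = 0, max(-51.23, 0) = 0
Node u (S = 102.5): V_u = e^(−0.03)·[0.4993·31.2365 + 0.5007·0.0000] = 15.1369
Node d (S = 62.46): V_d = e^(−0.03)·[0.4993·0.0000 + 0.5007·0.0000] = 0.0000
Node 0 (S = 80): V_0 = e^(−0.03)·[0.4993·15.1369 + 0.5007·0.0000] = 7.3351

$7.34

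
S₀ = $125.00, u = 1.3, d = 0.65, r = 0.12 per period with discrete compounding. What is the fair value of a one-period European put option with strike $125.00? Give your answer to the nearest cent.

Risk-neutral probability p = (1 + 0.12 − 0.65)/(1.3 − 0.65) = 0.4700/0.6500 = 0.7231
Terminal stock prices: S_u = 162.5, S_d = 81.25
Terminal payoffs (K − S): max(-37.5, 0) = 0, max(43.75, 0) = 43.75
Node 0 (S = 125): V_0 = 1/1.12·[0.7231·0.0000 + 0.2769·43.7500] = 10.8173

$10.82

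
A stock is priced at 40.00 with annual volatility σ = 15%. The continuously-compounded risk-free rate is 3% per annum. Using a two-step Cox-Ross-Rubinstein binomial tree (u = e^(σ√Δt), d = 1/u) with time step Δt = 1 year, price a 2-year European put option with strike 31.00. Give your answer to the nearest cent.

CRR parameters: u = e^(σ√Δt) = e^(0.15·√1) = 1.1618, d = 1/u = 0.8607
Per-period rate: rΔt = 0.03·1 = 0.03, so R = e^0.03 = 1.0305
Risk-neutral probability p = (e^0.03 − 0.8607)/(1.1618 − 0.8607) = 0.1697/0.3011 = 0.5637
Terminal stock prices: S_uu = 53.99, S_ud = 40, S_dd = 29.63
Terminal payoffs (K − S): max(-22.99, 0) = 0, max(-9, 0) = 0, max(1.367, 0) = 1.367
Node u (S = 46.47): V_u = e^(−0.03)·[0.5637·0.0000 + 0.4363·0.0000] = 0.0000
Node d (S = 34.43): V_d = e^(−0.03)·[0.5637·0.0000 + 0.4363·1.3673] = 0.5789
Node 0 (S = 40): V_0 = e^(−0.03)·[0.5637·0.0000 + 0.4363·0.5789] = 0.2451

0.25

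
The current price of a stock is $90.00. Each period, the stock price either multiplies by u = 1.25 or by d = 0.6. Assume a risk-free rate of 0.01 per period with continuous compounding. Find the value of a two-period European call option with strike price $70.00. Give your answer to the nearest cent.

Risk-neutral probability p = (e^0.01 − 0.6)/(1.25 − 0.6) = 0.4101/0.6500 = 0.6308
Terminal stock prices: S_uu = 140.6, S_ud = 67.5, S_dd = 32.4
Terminal payoffs (S − K): max(70.62, 0) = 70.62, max(-2.5, 0) = 0, max(-37.6, 0) = 0
Node u (S = 112.5): V_u = e^(−0.01)·[0.6308·70.6250 + 0.3692·0.0000] = 44.1102
Node d (S = 54): V_d = e^(−0.01)·[0.6308·0.0000 + 0.3692·0.0000] = 0.0000
Node 0 (S = 90): V_0 = e^(−0.01)·[0.6308·44.1102 + 0.3692·0.0000] = 27.5499

$27.55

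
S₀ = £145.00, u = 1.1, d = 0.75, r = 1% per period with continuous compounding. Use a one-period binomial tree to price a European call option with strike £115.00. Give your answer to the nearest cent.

Risk-neutral probability p = (e^0.01 − 0.75)/(1.1 − 0.75) = 0.2601/0.3500 = 0.7430
Terminal stock prices: S_u = 159.5, S_d = 108.8
Terminal payoffs (S − K): max(44.5, 0) = 44.5, max(-6.25, 0) = 0
Node 0 (S = 145): V_0 = e^(−0.01)·[0.7430·44.5000 + 0.2570·0.0000] = 32.7345

£32.73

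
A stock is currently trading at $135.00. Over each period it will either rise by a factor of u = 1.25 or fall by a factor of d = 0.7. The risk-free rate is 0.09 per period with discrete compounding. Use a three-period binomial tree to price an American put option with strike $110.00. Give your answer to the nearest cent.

Risk-neutral probability p = (1 + 0.09 − 0.7)/(1.25 − 0.7) = 0.3900/0.5500 = 0.7091
Terminal stock prices: S_uuu = 263.7, S_uud = 147.7, S_udd = 82.69, S_ddd = 46.3
Terminal payoffs (K − S): max(-153.7, 0) = 0, max(-37.66, 0) = 0, max(27.31, 0) = 27.31, max(63.7, 0) = 63.7
Node uu (S = 210.9): continuation = 1/1.09·[0.7091·0.0000 + 0.2909·0.0000] = 0.0000; exercise value = 0.0000 ≤ continuation, so V_uu = 0.0000
Node ud (S = 118.1): continuation = 1/1.09·[0.7091·0.0000 + 0.2909·27.3125] = 7.2894; exercise value = 0.0000 ≤ continuation, so V_ud = 7.2894
Node dd (S = 66.15): continuation = 1/1.09·[0.7091·27.3125 + 0.2909·63.6950] = 34.7674; exercise value = 43.8500 > continuation, so V_dd = 43.8500 (exercise)
Node u (S = 168.8): continuation = 1/1.09·[0.7091·0.0000 + 0.2909·7.2894] = 1.9455; exercise value = 0.0000 ≤ continuation, so V_u = 1.9455
Node d (S = 94.5): continuation = 1/1.09·[0.7091·7.2894 + 0.2909·43.8500] = 16.4452; exercise value = 15.5000 ≤ continuation, so V_d = 16.4452
Node 0 (S = 135): continuation = 1/1.09·[0.7091·1.9455 + 0.2909·16.4452] = 5.6546; exercise value = 0.0000 ≤ continuation, so V_0 = 5.6546

$5.65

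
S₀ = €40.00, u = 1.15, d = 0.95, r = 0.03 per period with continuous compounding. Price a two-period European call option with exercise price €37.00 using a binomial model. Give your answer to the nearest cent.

Risk-neutral probability p = (e^0.03 − 0.95)/(1.15 − 0.95) = 0.0805/0.2000 = 0.4023
Terminal stock prices: S_uu = 52.9, S_ud = 43.7, S_dd = 36.1
Terminal payoffs (S − K): max(15.9, 0) = 15.9, max(6.7, 0) = 6.7, max(-0.9, 0) = 0
Node u (S = 46): V_u = e^(−0.03)·[0.4023·15.9000 + 0.5977·6.7000] = 10.0935
Node d (S = 38): V_d = e^(−0.03)·[0.4023·6.7000 + 0.5977·0.0000] = 2.6156
Node 0 (S = 40): V_0 = e^(−0.03)·[0.4023·10.0935 + 0.5977·2.6156] = 5.4575

€5.46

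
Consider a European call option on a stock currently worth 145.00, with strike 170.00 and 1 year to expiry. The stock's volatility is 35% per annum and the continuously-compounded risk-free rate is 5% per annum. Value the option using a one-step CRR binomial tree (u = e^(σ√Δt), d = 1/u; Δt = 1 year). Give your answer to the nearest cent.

16.51

CRR parameters: u = e^(σ√Δt) = e^(0.35·√1) = 1.4191, d = 1/u = 0.7047
Per-period rate: rΔt = 0.05·1 = 0.05, so R = e^0.05 = 1.0513
Risk-neutral probability p = (e^0.05 − 0.7047)/(1.4191 − 0.7047) = 0.3466/0.7144 = 0.4852
Terminal stock prices: S_u = 205.8, S_d = 102.2
Terminal payoffs (S − K): max(35.76, 0) = 35.76, max(-67.82, 0) = 0
Node 0 (S = 145): V_0 = e^(−0.05)·[0.4852·35.7648 + 0.5148·0.0000] = 16.5051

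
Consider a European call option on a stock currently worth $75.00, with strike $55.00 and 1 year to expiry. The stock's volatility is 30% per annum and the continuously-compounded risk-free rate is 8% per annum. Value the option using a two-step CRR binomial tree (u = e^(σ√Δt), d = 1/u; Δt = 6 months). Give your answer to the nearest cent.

$25.37

CRR parameters: u = e^(σ√Δt) = e^(0.3·√0.5) = 1.2363, d = 1/u = 0.8089
Per-period rate: rΔt = 0.08·0.5 = 0.04, so R = e^0.04 = 1.0408
Risk-neutral probability p = (e^0.04 − 0.8089)/(1.2363 − 0.8089) = 0.2320/0.4275 = 0.5426
Terminal stock prices: S_uu = 114.6, S_ud = 75, S_dd = 49.07
Terminal payoffs (S − K): max(59.63, 0) = 59.63, max(20, 0) = 20, max(-5.931, 0) = 0
Node u (S = 92.72): V_u = e^(−0.04)·[0.5426·59.6349 + 0.4574·20.0000] = 39.8799
Node d (S = 60.66): V_d = e^(−0.04)·[0.5426·20.0000 + 0.4574·0.0000] = 10.4272
Node 0 (S = 75): V_0 = e^(−0.04)·[0.5426·39.8799 + 0.4574·10.4272] = 25.3739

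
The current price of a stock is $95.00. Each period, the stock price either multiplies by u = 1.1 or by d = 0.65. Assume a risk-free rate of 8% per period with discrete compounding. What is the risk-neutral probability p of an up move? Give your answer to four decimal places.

p = 0.9556

Risk-neutral probability p = (1 + 0.08 − 0.65)/(1.1 − 0.65) = 0.4300/0.4500 = 0.9556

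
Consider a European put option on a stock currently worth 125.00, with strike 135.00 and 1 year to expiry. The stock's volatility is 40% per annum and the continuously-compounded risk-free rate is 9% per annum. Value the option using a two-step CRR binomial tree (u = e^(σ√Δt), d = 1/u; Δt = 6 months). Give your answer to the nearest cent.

18.61

CRR parameters: u = e^(σ√Δt) = e^(0.4·√0.5) = 1.3269, d = 1/u = 0.7536
Per-period rate: rΔt = 0.09·0.5 = 0.045, so R = e^0.045 = 1.0460
Risk-neutral probability p = (e^0.045 − 0.7536)/(1.3269 − 0.7536) = 0.2924/0.5733 = 0.5100
Terminal stock prices: S_uu = 220.1, S_ud = 125, S_dd = 71
Terminal payoffs (K − S): max(-85.08, 0) = 0, max(10, 0) = 10, max(64, 0) = 64
Node u (S = 165.9): V_u = e^(−0.045)·[0.5100·0.0000 + 0.4900·10.0000] = 4.6839
Node d (S = 94.2): V_d = e^(−0.045)·[0.5100·10.0000 + 0.4900·64.0037] = 34.8549
Node 0 (S = 125): V_0 = e^(−0.045)·[0.5100·4.6839 + 0.4900·34.8549] = 18.6097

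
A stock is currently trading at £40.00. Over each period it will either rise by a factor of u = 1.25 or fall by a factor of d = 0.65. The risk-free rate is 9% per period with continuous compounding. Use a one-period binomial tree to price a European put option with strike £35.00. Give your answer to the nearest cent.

£2.14

Risk-neutral probability p = (e^0.09 − 0.65)/(1.25 − 0.65) = 0.4442/0.6000 = 0.7403
Terminal stock prices: S_u = 50, S_d = 26
Terminal payoffs (K − S): max(-15, 0) = 0, max(9, 0) = 9
Node 0 (S = 40): V_0 = e^(−0.09)·[0.7403·0.0000 + 0.2597·9.0000] = 2.1362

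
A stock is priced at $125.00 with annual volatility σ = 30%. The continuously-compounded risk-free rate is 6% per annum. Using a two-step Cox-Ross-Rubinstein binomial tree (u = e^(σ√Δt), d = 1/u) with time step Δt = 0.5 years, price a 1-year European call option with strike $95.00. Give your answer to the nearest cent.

CRR parameters: u = e^(σ√Δt) = e^(0.3·√0.5) = 1.2363, d = 1/u = 0.8089
Per-period rate: rΔt = 0.06·0.5 = 0.03, so R = e^0.03 = 1.0305
Risk-neutral probability p = (e^0.03 − 0.8089)/(1.2363 − 0.8089) = 0.2216/0.4275 = 0.5184
Terminal stock prices: S_uu = 191.1, S_ud = 125, S_dd = 81.78
Terminal payoffs (S − K): max(96.06, 0) = 96.06, max(30, 0) = 30, max(-13.22, 0) = 0
Node u (S = 154.5): V_u = e^(−0.03)·[0.5184·96.0581 + 0.4816·30.0000] = 62.3466
Node d (S = 101.1): V_d = e^(−0.03)·[0.5184·30.0000 + 0.4816·0.0000] = 15.0927
Node 0 (S = 125): V_0 = e^(−0.03)·[0.5184·62.3466 + 0.4816·15.0927] = 38.4196

$38.42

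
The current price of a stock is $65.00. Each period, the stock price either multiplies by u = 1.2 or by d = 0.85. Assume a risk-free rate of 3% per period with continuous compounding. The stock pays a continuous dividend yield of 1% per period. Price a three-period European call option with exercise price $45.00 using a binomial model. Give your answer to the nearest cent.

$22.58

Per-period risk-free factor R = e^0.03 = 1.0305; dividend-adjusted growth = e^(0.03−0.01) = 1.0202.
Risk-neutral probability p = (1.0202 − 0.85)/(1.2 − 0.85) = 0.1702/0.3500 = 0.4863
Terminal stock prices: S_uuu = 112.3, S_uud = 79.56, S_udd = 56.35, S_ddd = 39.92
Terminal payoffs (S − K): max(67.32, 0) = 67.32, max(34.56, 0) = 34.56, max(11.35, 0) = 11.35, max(-5.082, 0) = 0
Node uu (S = 93.6): V_uu = e^(−0.03)·[0.4863·67.3200 + 0.5137·34.5600] = 48.9986
Node ud (S = 66.3): V_ud = e^(−0.03)·[0.4863·34.5600 + 0.5137·11.3550] = 21.9703
Node dd (S = 46.96): V_dd = e^(−0.03)·[0.4863·11.3550 + 0.5137·0.0000] = 5.3586
Node u (S = 78): V_u = e^(−0.03)·[0.4863·48.9986 + 0.5137·21.9703] = 34.0761
Node d (S = 55.25): V_d = e^(−0.03)·[0.4863·21.9703 + 0.5137·5.3586] = 13.0396
Node 0 (S = 65): V_0 = e^(−0.03)·[0.4863·34.0761 + 0.5137·13.0396] = 22.5817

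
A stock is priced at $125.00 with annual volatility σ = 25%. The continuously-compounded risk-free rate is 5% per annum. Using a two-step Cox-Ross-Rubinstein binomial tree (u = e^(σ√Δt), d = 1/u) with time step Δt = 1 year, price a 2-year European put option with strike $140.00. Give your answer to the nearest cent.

CRR parameters: u = e^(σ√Δt) = e^(0.25·√1) = 1.2840, d = 1/u = 0.7788
Per-period rate: rΔt = 0.05·1 = 0.05, so R = e^0.05 = 1.0513
Risk-neutral probability p = (e^0.05 − 0.7788)/(1.2840 − 0.7788) = 0.2725/0.5052 = 0.5393
Terminal stock prices: S_uu = 206.1, S_ud = 125, S_dd = 75.82
Terminal payoffs (K − S): max(-66.09, 0) = 0, max(15, 0) = 15, max(64.18, 0) = 64.18
Node u (S = 160.5): V_u = e^(−0.05)·[0.5393·0.0000 + 0.4607·15.0000] = 6.5734
Node d (S = 97.35): V_d = e^(−0.05)·[0.5393·15.0000 + 0.4607·64.1837] = 35.8220
Node 0 (S = 125): V_0 = e^(−0.05)·[0.5393·6.5734 + 0.4607·35.8220] = 19.0703

$19.07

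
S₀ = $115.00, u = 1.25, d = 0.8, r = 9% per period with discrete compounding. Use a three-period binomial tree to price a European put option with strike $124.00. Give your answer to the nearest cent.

$8.30

Risk-neutral probability p = (1 + 0.09 − 0.8)/(1.25 − 0.8) = 0.2900/0.4500 = 0.6444
Terminal stock prices: S_uuu = 224.6, S_uud = 143.8, S_udd = 92, S_ddd = 58.88
Terminal payoffs (K − S): max(-100.6, 0) = 0, max(-19.75, 0) = 0, max(32, 0) = 32, max(65.12, 0) = 65.12
Node uu (S = 179.7): V_uu = 1/1.09·[0.6444·0.0000 + 0.3556·0.0000] = 0.0000
Node ud (S = 115): V_ud = 1/1.09·[0.6444·0.0000 + 0.3556·32.0000] = 10.4383
Node dd (S = 73.6): V_dd = 1/1.09·[0.6444·32.0000 + 0.3556·65.1200] = 40.1615
Node u (S = 143.8): V_u = 1/1.09·[0.6444·0.0000 + 0.3556·10.4383] = 3.4050
Node d (S = 92): V_d = 1/1.09·[0.6444·10.4383 + 0.3556·40.1615] = 19.2721
Node 0 (S = 115): V_0 = 1/1.09·[0.6444·3.4050 + 0.3556·19.2721] = 8.2996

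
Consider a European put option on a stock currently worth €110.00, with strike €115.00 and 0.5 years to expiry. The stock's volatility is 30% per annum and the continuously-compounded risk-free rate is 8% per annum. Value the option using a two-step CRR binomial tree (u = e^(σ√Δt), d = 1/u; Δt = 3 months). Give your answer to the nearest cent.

CRR parameters: u = e^(σ√Δt) = e^(0.3·√0.25) = 1.1618, d = 1/u = 0.8607
Per-period rate: rΔt = 0.08·0.25 = 0.02, so R = e^0.02 = 1.0202
Risk-neutral probability p = (e^0.02 − 0.8607)/(1.1618 − 0.8607) = 0.1595/0.3011 = 0.5297
Terminal stock prices: S_uu = 148.5, S_ud = 110, S_dd = 81.49
Terminal payoffs (K − S): max(-33.48, 0) = 0, max(5, 0) = 5, max(33.51, 0) = 33.51
Node u (S = 127.8): V_u = e^(−0.02)·[0.5297·0.0000 + 0.4703·5.0000] = 2.3052
Node d (S = 94.68): V_d = e^(−0.02)·[0.5297·5.0000 + 0.4703·33.5100] = 18.0450
Node 0 (S = 110): V_0 = e^(−0.02)·[0.5297·2.3052 + 0.4703·18.0450] = 9.5160

€9.52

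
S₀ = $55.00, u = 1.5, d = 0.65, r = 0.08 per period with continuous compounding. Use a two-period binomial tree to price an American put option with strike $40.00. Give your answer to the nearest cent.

$3.43

Risk-neutral probability p = (e^0.08 − 0.65)/(1.5 − 0.65) = 0.4333/0.8500 = 0.5097
Terminal stock prices: S_uu = 123.8, S_ud = 53.62, S_dd = 23.24
Terminal payoffs (K − S): max(-83.75, 0) = 0, max(-13.62, 0) = 0, max(16.76, 0) = 16.76
Node u (S = 82.5): continuation = e^(−0.08)·[0.5097·0.0000 + 0.4903·0.0000] = 0.0000; exercise value = 0.0000 ≤ continuation, so V_u = 0.0000
Node d (S = 35.75): continuation = e^(−0.08)·[0.5097·0.0000 + 0.4903·16.7625] = 7.5860; exercise value = 4.2500 ≤ continuation, so V_d = 7.5860
Node 0 (S = 55): continuation = e^(−0.08)·[0.5097·0.0000 + 0.4903·7.5860] = 3.4331; exercise value = 0.0000 ≤ continuation, so V_0 = 3.4331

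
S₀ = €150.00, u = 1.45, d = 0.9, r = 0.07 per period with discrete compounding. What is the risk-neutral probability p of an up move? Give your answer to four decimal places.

Risk-neutral probability p = (1 + 0.07 − 0.9)/(1.45 − 0.9) = 0.1700/0.5500 = 0.3091

p = 0.3091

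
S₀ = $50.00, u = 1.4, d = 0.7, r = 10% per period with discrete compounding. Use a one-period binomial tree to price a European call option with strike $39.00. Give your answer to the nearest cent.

$16.10

Risk-neutral probability p = (1 + 0.1 − 0.7)/(1.4 − 0.7) = 0.4000/0.7000 = 0.5714
Terminal stock prices: S_u = 70, S_d = 35
Terminal payoffs (S − K): max(31, 0) = 31, max(-4, 0) = 0
Node 0 (S = 50): V_0 = 1/1.1·[0.5714·31.0000 + 0.4286·0.0000] = 16.1039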